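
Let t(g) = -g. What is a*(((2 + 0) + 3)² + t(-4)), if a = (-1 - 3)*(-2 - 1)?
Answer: 348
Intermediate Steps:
a = 12 (a = -4*(-3) = 12)
a*(((2 + 0) + 3)² + t(-4)) = 12*(((2 + 0) + 3)² - 1*(-4)) = 12*((2 + 3)² + 4) = 12*(5² + 4) = 12*(25 + 4) = 12*29 = 348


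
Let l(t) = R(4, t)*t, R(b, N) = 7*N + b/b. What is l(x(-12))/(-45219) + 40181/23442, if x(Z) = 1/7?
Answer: 4239521863/2473388862 ≈ 1.7141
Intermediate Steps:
x(Z) = ⅐
R(b, N) = 1 + 7*N (R(b, N) = 7*N + 1 = 1 + 7*N)
l(t) = t*(1 + 7*t) (l(t) = (1 + 7*t)*t = t*(1 + 7*t))
l(x(-12))/(-45219) + 40181/23442 = ((1 + 7*(⅐))/7)/(-45219) + 40181/23442 = ((1 + 1)/7)*(-1/45219) + 40181*(1/23442) = ((⅐)*2)*(-1/45219) + 40181/23442 = (2/7)*(-1/45219) + 40181/23442 = -2/316533 + 40181/23442 = 4239521863/2473388862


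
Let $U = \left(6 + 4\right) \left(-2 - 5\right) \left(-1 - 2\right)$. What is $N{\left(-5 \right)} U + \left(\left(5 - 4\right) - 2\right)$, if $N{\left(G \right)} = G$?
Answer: $-1051$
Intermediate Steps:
$U = 210$ ($U = 10 \left(\left(-7\right) \left(-3\right)\right) = 10 \cdot 21 = 210$)
$N{\left(-5 \right)} U + \left(\left(5 - 4\right) - 2\right) = \left(-5\right) 210 + \left(\left(5 - 4\right) - 2\right) = -1050 + \left(1 - 2\right) = -1050 - 1 = -1051$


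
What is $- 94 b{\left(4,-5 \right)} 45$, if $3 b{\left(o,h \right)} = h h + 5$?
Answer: $-42300$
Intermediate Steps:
$b{\left(o,h \right)} = \frac{5}{3} + \frac{h^{2}}{3}$ ($b{\left(o,h \right)} = \frac{h h + 5}{3} = \frac{h^{2} + 5}{3} = \frac{5 + h^{2}}{3} = \frac{5}{3} + \frac{h^{2}}{3}$)
$- 94 b{\left(4,-5 \right)} 45 = - 94 \left(\frac{5}{3} + \frac{\left(-5\right)^{2}}{3}\right) 45 = - 94 \left(\frac{5}{3} + \frac{1}{3} \cdot 25\right) 45 = - 94 \left(\frac{5}{3} + \frac{25}{3}\right) 45 = \left(-94\right) 10 \cdot 45 = \left(-940\right) 45 = -42300$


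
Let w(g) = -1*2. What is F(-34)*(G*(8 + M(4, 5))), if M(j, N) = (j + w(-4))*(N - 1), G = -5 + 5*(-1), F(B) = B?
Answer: 5440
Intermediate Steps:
w(g) = -2
G = -10 (G = -5 - 5 = -10)
M(j, N) = (-1 + N)*(-2 + j) (M(j, N) = (j - 2)*(N - 1) = (-2 + j)*(-1 + N) = (-1 + N)*(-2 + j))
F(-34)*(G*(8 + M(4, 5))) = -(-340)*(8 + (2 - 1*4 - 2*5 + 5*4)) = -(-340)*(8 + (2 - 4 - 10 + 20)) = -(-340)*(8 + 8) = -(-340)*16 = -34*(-160) = 5440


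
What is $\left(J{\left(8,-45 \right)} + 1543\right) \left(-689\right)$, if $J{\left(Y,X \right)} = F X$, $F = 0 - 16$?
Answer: $-1559207$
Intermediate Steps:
$F = -16$ ($F = 0 - 16 = -16$)
$J{\left(Y,X \right)} = - 16 X$
$\left(J{\left(8,-45 \right)} + 1543\right) \left(-689\right) = \left(\left(-16\right) \left(-45\right) + 1543\right) \left(-689\right) = \left(720 + 1543\right) \left(-689\right) = 2263 \left(-689\right) = -1559207$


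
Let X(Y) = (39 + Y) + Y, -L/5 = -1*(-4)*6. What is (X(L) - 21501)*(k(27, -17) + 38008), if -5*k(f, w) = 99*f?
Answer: -4066238634/5 ≈ -8.1325e+8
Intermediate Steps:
k(f, w) = -99*f/5
L = -120 (L = -5*(-1*(-4))*6 = -20*6 = -5*24 = -120)
X(Y) = 39 + 2*Y
(X(L) - 21501)*(k(27, -17) + 38008) = ((39 + 2*(-120)) - 21501)*(-99/5*27 + 38008) = ((39 - 240) - 21501)*(-2673/5 + 38008) = (-201 - 21501)*(187367/5) = -21702*187367/5 = -4066238634/5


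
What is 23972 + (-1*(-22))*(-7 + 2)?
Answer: 23862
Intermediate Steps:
23972 + (-1*(-22))*(-7 + 2) = 23972 + 22*(-5) = 23972 - 110 = 23862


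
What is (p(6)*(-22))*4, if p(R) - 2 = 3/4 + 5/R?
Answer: -946/3 ≈ -315.33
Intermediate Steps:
p(R) = 11/4 + 5/R (p(R) = 2 + (3/4 + 5/R) = 2 + (3*(¼) + 5/R) = 2 + (¾ + 5/R) = 11/4 + 5/R)
(p(6)*(-22))*4 = ((11/4 + 5/6)*(-22))*4 = ((11/4 + 5*(⅙))*(-22))*4 = ((11/4 + ⅚)*(-22))*4 = ((43/12)*(-22))*4 = -473/6*4 = -946/3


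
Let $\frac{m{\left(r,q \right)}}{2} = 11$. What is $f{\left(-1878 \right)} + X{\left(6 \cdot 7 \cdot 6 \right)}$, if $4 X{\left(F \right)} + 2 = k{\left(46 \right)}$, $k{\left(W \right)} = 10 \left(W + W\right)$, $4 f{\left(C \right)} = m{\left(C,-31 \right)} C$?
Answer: $- \frac{20199}{2} \approx -10100.0$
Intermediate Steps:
$m{\left(r,q \right)} = 22$ ($m{\left(r,q \right)} = 2 \cdot 11 = 22$)
$f{\left(C \right)} = \frac{11 C}{2}$ ($f{\left(C \right)} = \frac{22 C}{4} = \frac{11 C}{2}$)
$k{\left(W \right)} = 20 W$ ($k{\left(W \right)} = 10 \cdot 2 W = 20 W$)
$X{\left(F \right)} = \frac{459}{2}$ ($X{\left(F \right)} = - \frac{1}{2} + \frac{20 \cdot 46}{4} = - \frac{1}{2} + \frac{1}{4} \cdot 920 = - \frac{1}{2} + 230 = \frac{459}{2}$)
$f{\left(-1878 \right)} + X{\left(6 \cdot 7 \cdot 6 \right)} = \frac{11}{2} \left(-1878\right) + \frac{459}{2} = -10329 + \frac{459}{2} = - \frac{20199}{2}$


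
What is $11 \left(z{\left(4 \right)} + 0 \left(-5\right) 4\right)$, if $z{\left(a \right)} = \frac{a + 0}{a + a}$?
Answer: $\frac{11}{2} \approx 5.5$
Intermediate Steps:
$z{\left(a \right)} = \frac{1}{2}$ ($z{\left(a \right)} = \frac{a}{2 a} = a \frac{1}{2 a} = \frac{1}{2}$)
$11 \left(z{\left(4 \right)} + 0 \left(-5\right) 4\right) = 11 \left(\frac{1}{2} + 0 \left(-5\right) 4\right) = 11 \left(\frac{1}{2} + 0 \cdot 4\right) = 11 \left(\frac{1}{2} + 0\right) = 11 \cdot \frac{1}{2} = \frac{11}{2}$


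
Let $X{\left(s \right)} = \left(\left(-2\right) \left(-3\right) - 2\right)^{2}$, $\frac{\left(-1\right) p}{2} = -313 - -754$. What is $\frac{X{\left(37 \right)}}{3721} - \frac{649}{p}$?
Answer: $\frac{2429041}{3281922} \approx 0.74013$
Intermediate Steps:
$p = -882$ ($p = - 2 \left(-313 - -754\right) = - 2 \left(-313 + 754\right) = \left(-2\right) 441 = -882$)
$X{\left(s \right)} = 16$ ($X{\left(s \right)} = \left(6 - 2\right)^{2} = 4^{2} = 16$)
$\frac{X{\left(37 \right)}}{3721} - \frac{649}{p} = \frac{16}{3721} - \frac{649}{-882} = 16 \cdot \frac{1}{3721} - - \frac{649}{882} = \frac{16}{3721} + \frac{649}{882} = \frac{2429041}{3281922}$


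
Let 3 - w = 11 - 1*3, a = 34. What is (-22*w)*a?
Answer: 3740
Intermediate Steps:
w = -5 (w = 3 - (11 - 1*3) = 3 - (11 - 3) = 3 - 1*8 = 3 - 8 = -5)
(-22*w)*a = -22*(-5)*34 = 110*34 = 3740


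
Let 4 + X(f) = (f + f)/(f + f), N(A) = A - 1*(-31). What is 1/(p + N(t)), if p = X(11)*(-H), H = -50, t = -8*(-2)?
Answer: -1/103 ≈ -0.0097087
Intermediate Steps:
t = 16
N(A) = 31 + A (N(A) = A + 31 = 31 + A)
X(f) = -3 (X(f) = -4 + (f + f)/(f + f) = -4 + (2*f)/((2*f)) = -4 + (2*f)*(1/(2*f)) = -4 + 1 = -3)
p = -150 (p = -(-3)*(-50) = -3*50 = -150)
1/(p + N(t)) = 1/(-150 + (31 + 16)) = 1/(-150 + 47) = 1/(-103) = -1/103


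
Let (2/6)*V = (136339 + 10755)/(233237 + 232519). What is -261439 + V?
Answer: -20294390267/77626 ≈ -2.6144e+5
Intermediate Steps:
V = 73547/77626 (V = 3*((136339 + 10755)/(233237 + 232519)) = 3*(147094/465756) = 3*(147094*(1/465756)) = 3*(73547/232878) = 73547/77626 ≈ 0.94745)
-261439 + V = -261439 + 73547/77626 = -20294390267/77626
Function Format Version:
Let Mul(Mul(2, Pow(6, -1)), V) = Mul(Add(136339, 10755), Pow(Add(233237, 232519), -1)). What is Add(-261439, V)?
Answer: Rational(-20294390267, 77626) ≈ -2.6144e+5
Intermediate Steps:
V = Rational(73547, 77626) (V = Mul(3, Mul(Add(136339, 10755), Pow(Add(233237, 232519), -1))) = Mul(3, Mul(147094, Pow(465756, -1))) = Mul(3, Mul(147094, Rational(1, 465756))) = Mul(3, Rational(73547, 232878)) = Rational(73547, 77626) ≈ 0.94745)
Add(-261439, V) = Add(-261439, Rational(73547, 77626)) = Rational(-20294390267, 77626)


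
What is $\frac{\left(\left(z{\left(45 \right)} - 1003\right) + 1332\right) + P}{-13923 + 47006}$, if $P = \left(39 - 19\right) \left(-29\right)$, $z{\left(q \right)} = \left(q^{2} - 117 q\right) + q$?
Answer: $- \frac{3446}{33083} \approx -0.10416$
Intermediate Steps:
$z{\left(q \right)} = q^{2} - 116 q$
$P = -580$ ($P = 20 \left(-29\right) = -580$)
$\frac{\left(\left(z{\left(45 \right)} - 1003\right) + 1332\right) + P}{-13923 + 47006} = \frac{\left(\left(45 \left(-116 + 45\right) - 1003\right) + 1332\right) - 580}{-13923 + 47006} = \frac{\left(\left(45 \left(-71\right) - 1003\right) + 1332\right) - 580}{33083} = \left(\left(\left(-3195 - 1003\right) + 1332\right) - 580\right) \frac{1}{33083} = \left(\left(-4198 + 1332\right) - 580\right) \frac{1}{33083} = \left(-2866 - 580\right) \frac{1}{33083} = \left(-3446\right) \frac{1}{33083} = - \frac{3446}{33083}$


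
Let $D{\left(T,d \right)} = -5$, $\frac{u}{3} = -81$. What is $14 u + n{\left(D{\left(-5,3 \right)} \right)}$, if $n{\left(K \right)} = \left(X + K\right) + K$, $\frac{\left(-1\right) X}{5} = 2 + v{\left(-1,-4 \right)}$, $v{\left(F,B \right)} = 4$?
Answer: $-3442$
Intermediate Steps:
$u = -243$ ($u = 3 \left(-81\right) = -243$)
$X = -30$ ($X = - 5 \left(2 + 4\right) = \left(-5\right) 6 = -30$)
$n{\left(K \right)} = -30 + 2 K$ ($n{\left(K \right)} = \left(-30 + K\right) + K = -30 + 2 K$)
$14 u + n{\left(D{\left(-5,3 \right)} \right)} = 14 \left(-243\right) + \left(-30 + 2 \left(-5\right)\right) = -3402 - 40 = -3442$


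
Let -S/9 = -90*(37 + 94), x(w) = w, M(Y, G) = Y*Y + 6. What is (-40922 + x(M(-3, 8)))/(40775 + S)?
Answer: -40907/146885 ≈ -0.27850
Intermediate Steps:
M(Y, G) = 6 + Y² (M(Y, G) = Y² + 6 = 6 + Y²)
S = 106110 (S = -(-810)*(37 + 94) = -(-810)*131 = -9*(-11790) = 106110)
(-40922 + x(M(-3, 8)))/(40775 + S) = (-40922 + (6 + (-3)²))/(40775 + 106110) = (-40922 + (6 + 9))/146885 = (-40922 + 15)*(1/146885) = -40907*1/146885 = -40907/146885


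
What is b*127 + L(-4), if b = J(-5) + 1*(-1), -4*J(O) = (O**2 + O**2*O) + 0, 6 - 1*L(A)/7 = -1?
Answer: 3097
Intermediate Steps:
L(A) = 49 (L(A) = 42 - 7*(-1) = 42 + 7 = 49)
J(O) = -O**2/4 - O**3/4 (J(O) = -((O**2 + O**2*O) + 0)/4 = -((O**2 + O**3) + 0)/4 = -(O**2 + O**3)/4 = -O**2/4 - O**3/4)
b = 24 (b = (1/4)*(-5)**2*(-1 - 1*(-5)) + 1*(-1) = (1/4)*25*(-1 + 5) - 1 = (1/4)*25*4 - 1 = 25 - 1 = 24)
b*127 + L(-4) = 24*127 + 49 = 3048 + 49 = 3097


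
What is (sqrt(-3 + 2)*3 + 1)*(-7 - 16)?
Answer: -23 - 69*I ≈ -23.0 - 69.0*I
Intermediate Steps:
(sqrt(-3 + 2)*3 + 1)*(-7 - 16) = (sqrt(-1)*3 + 1)*(-23) = (I*3 + 1)*(-23) = (3*I + 1)*(-23) = (1 + 3*I)*(-23) = -23 - 69*I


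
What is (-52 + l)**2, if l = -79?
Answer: 17161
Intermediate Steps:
(-52 + l)**2 = (-52 - 79)**2 = (-131)**2 = 17161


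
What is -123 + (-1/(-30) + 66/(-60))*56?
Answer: -2741/15 ≈ -182.73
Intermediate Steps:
-123 + (-1/(-30) + 66/(-60))*56 = -123 + (-1*(-1/30) + 66*(-1/60))*56 = -123 + (1/30 - 11/10)*56 = -123 - 16/15*56 = -123 - 896/15 = -2741/15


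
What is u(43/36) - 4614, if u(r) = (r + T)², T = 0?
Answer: -5977895/1296 ≈ -4612.6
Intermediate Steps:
u(r) = r² (u(r) = (r + 0)² = r²)
u(43/36) - 4614 = (43/36)² - 4614 = 1849/1296 - 4614 = -5977895/1296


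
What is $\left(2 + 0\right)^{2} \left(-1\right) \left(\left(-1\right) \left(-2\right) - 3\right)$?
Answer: $4$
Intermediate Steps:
$\left(2 + 0\right)^{2} \left(-1\right) \left(\left(-1\right) \left(-2\right) - 3\right) = 2^{2} \left(-1\right) \left(2 - 3\right) = 4 \left(-1\right) \left(-1\right) = \left(-4\right) \left(-1\right) = 4$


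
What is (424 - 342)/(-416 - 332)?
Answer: -41/374 ≈ -0.10963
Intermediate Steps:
(424 - 342)/(-416 - 332) = 82/(-748) = 82*(-1/748) = -41/374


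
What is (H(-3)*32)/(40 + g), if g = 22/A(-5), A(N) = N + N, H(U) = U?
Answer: -160/63 ≈ -2.5397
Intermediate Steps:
A(N) = 2*N
g = -11/5 (g = 22/((2*(-5))) = 22/(-10) = 22*(-⅒) = -11/5 ≈ -2.2000)
(H(-3)*32)/(40 + g) = (-3*32)/(40 - 11/5) = -96/189/5 = -96*5/189 = -160/63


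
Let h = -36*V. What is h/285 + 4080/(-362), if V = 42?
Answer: -285024/17195 ≈ -16.576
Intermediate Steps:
h = -1512 (h = -36*42 = -1512)
h/285 + 4080/(-362) = -1512/285 + 4080/(-362) = -1512*1/285 + 4080*(-1/362) = -504/95 - 2040/181 = -285024/17195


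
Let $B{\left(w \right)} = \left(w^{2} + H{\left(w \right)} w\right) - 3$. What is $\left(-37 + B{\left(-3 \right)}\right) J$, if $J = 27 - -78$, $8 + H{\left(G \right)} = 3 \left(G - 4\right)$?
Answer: $5880$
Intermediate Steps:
$H{\left(G \right)} = -20 + 3 G$ ($H{\left(G \right)} = -8 + 3 \left(G - 4\right) = -8 + 3 \left(-4 + G\right) = -8 + \left(-12 + 3 G\right) = -20 + 3 G$)
$J = 105$ ($J = 27 + 78 = 105$)
$B{\left(w \right)} = -3 + w^{2} + w \left(-20 + 3 w\right)$ ($B{\left(w \right)} = \left(w^{2} + \left(-20 + 3 w\right) w\right) - 3 = \left(w^{2} + w \left(-20 + 3 w\right)\right) - 3 = -3 + w^{2} + w \left(-20 + 3 w\right)$)
$\left(-37 + B{\left(-3 \right)}\right) J = \left(-37 - \left(-57 - 36\right)\right) 105 = \left(-37 + \left(-3 + 60 + 4 \cdot 9\right)\right) 105 = \left(-37 + \left(-3 + 60 + 36\right)\right) 105 = \left(-37 + 93\right) 105 = 56 \cdot 105 = 5880$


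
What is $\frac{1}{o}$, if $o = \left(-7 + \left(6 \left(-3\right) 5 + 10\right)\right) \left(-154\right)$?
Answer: $\frac{1}{13398} \approx 7.4638 \cdot 10^{-5}$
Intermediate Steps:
$o = 13398$ ($o = \left(-7 + \left(\left(-18\right) 5 + 10\right)\right) \left(-154\right) = \left(-7 + \left(-90 + 10\right)\right) \left(-154\right) = \left(-7 - 80\right) \left(-154\right) = \left(-87\right) \left(-154\right) = 13398$)
$\frac{1}{o} = \frac{1}{13398}$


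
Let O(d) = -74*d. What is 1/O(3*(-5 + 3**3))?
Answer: -1/4884 ≈ -0.00020475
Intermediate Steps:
O(d) = -74*d (O(d) = -37*2*d = -74*d)
1/O(3*(-5 + 3**3)) = 1/(-222*(-5 + 3**3)) = 1/(-222*(-5 + 27)) = 1/(-222*22) = 1/(-74*66) = 1/(-4884) = -1/4884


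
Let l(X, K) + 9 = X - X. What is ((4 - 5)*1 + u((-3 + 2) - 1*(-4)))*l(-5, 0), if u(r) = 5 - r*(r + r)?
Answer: 126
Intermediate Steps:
u(r) = 5 - 2*r² (u(r) = 5 - r*2*r = 5 - 2*r²)
l(X, K) = -9 (l(X, K) = -9 + (X - X) = -9 + 0 = -9)
((4 - 5)*1 + u((-3 + 2) - 1*(-4)))*l(-5, 0) = ((4 - 5)*1 + (5 - 2*((-3 + 2) - 1*(-4))²))*(-9) = (-1*1 + (5 - 2*(-1 + 4)²))*(-9) = (-1 + (5 - 2*3²))*(-9) = (-1 + (5 - 2*9))*(-9) = (-1 + (5 - 18))*(-9) = (-1 - 13)*(-9) = -14*(-9) = 126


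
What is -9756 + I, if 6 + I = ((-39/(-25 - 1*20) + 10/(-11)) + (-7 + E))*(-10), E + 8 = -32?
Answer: -306622/33 ≈ -9291.6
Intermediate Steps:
E = -40 (E = -8 - 32 = -40)
I = 15326/33 (I = -6 + ((-39/(-25 - 1*20) + 10/(-11)) + (-7 - 40))*(-10) = -6 + ((-39/(-25 - 20) + 10*(-1/11)) - 47)*(-10) = -6 + ((-39/(-45) - 10/11) - 47)*(-10) = -6 + ((-39*(-1/45) - 10/11) - 47)*(-10) = -6 + ((13/15 - 10/11) - 47)*(-10) = -6 + (-7/165 - 47)*(-10) = -6 - 7762/165*(-10) = -6 + 15524/33 = 15326/33 ≈ 464.42)
-9756 + I = -9756 + 15326/33 = -306622/33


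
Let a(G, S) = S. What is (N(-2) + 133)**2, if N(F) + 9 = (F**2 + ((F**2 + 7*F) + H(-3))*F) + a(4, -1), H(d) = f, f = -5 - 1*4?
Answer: 27225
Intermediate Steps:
f = -9 (f = -5 - 4 = -9)
H(d) = -9
N(F) = -10 + F**2 + F*(-9 + F**2 + 7*F) (N(F) = -9 + ((F**2 + ((F**2 + 7*F) - 9)*F) - 1) = -9 + ((F**2 + (-9 + F**2 + 7*F)*F) - 1) = -9 + ((F**2 + F*(-9 + F**2 + 7*F)) - 1) = -9 + (-1 + F**2 + F*(-9 + F**2 + 7*F)) = -10 + F**2 + F*(-9 + F**2 + 7*F))
(N(-2) + 133)**2 = ((-10 + (-2)**3 - 9*(-2) + 8*(-2)**2) + 133)**2 = ((-10 - 8 + 18 + 8*4) + 133)**2 = ((-10 - 8 + 18 + 32) + 133)**2 = (32 + 133)**2 = 165**2 = 27225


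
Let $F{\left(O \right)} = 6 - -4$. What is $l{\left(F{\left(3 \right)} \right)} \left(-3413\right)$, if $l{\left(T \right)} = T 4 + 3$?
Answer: $-146759$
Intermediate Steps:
$F{\left(O \right)} = 10$ ($F{\left(O \right)} = 6 + 4 = 10$)
$l{\left(T \right)} = 3 + 4 T$ ($l{\left(T \right)} = 4 T + 3 = 3 + 4 T$)
$l{\left(F{\left(3 \right)} \right)} \left(-3413\right) = \left(3 + 4 \cdot 10\right) \left(-3413\right) = \left(3 + 40\right) \left(-3413\right) = 43 \left(-3413\right) = -146759$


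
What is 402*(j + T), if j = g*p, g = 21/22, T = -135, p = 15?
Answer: -533655/11 ≈ -48514.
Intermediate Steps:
g = 21/22 (g = 21*(1/22) = 21/22 ≈ 0.95455)
j = 315/22 (j = (21/22)*15 = 315/22 ≈ 14.318)
402*(j + T) = 402*(315/22 - 135) = 402*(-2655/22) = -533655/11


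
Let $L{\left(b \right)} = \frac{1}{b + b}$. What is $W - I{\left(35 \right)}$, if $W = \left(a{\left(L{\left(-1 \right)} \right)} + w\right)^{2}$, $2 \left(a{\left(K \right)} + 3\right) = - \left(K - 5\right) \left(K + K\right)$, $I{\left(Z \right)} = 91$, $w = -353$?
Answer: $\frac{2057769}{16} \approx 1.2861 \cdot 10^{5}$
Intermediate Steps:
$L{\left(b \right)} = \frac{1}{2 b}$
$a{\left(K \right)} = -3 - K \left(-5 + K\right)$ ($a{\left(K \right)} = -3 + \frac{\left(-1\right) \left(K - 5\right) \left(K + K\right)}{2} = -3 + \frac{\left(-1\right) \left(-5 + K\right) 2 K}{2} = -3 + \frac{\left(-1\right) 2 K \left(-5 + K\right)}{2} = -3 + \frac{\left(-2\right) K \left(-5 + K\right)}{2} = -3 - K \left(-5 + K\right)$)
$W = \frac{2059225}{16}$ ($W = \left(\left(-3 - \left(\frac{1}{2 \left(-1\right)}\right)^{2} + 5 \frac{1}{2 \left(-1\right)}\right) - 353\right)^{2} = \left(\left(-3 - \left(\frac{1}{2} \left(-1\right)\right)^{2} + 5 \cdot \frac{1}{2} \left(-1\right)\right) - 353\right)^{2} = \left(\left(-3 - \left(- \frac{1}{2}\right)^{2} + 5 \left(- \frac{1}{2}\right)\right) - 353\right)^{2} = \left(\left(-3 - \frac{1}{4} - \frac{5}{2}\right) - 353\right)^{2} = \left(- \frac{23}{4} - 353\right)^{2} = \left(- \frac{1435}{4}\right)^{2} = \frac{2059225}{16} \approx 1.287 \cdot 10^{5}$)
$W - I{\left(35 \right)} = \frac{2059225}{16} - 91 = \frac{2057769}{16}$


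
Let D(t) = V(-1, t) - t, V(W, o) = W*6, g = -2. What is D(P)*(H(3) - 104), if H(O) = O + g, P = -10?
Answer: -412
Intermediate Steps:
V(W, o) = 6*W
H(O) = -2 + O (H(O) = O - 2 = -2 + O)
D(t) = -6 - t (D(t) = 6*(-1) - t = -6 - t)
D(P)*(H(3) - 104) = (-6 - 1*(-10))*((-2 + 3) - 104) = (-6 + 10)*(1 - 104) = 4*(-103) = -412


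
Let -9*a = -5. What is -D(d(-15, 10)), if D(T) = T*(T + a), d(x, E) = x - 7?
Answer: -4246/9 ≈ -471.78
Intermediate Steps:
a = 5/9 (a = -1/9*(-5) = 5/9 ≈ 0.55556)
d(x, E) = -7 + x
D(T) = T*(5/9 + T) (D(T) = T*(T + 5/9) = T*(5/9 + T))
-D(d(-15, 10)) = -(-7 - 15)*(5 + 9*(-7 - 15))/9 = -(-22)*(5 + 9*(-22))/9 = -(-22)*(5 - 198)/9 = -(-22)*(-193)/9 = -1*4246/9 = -4246/9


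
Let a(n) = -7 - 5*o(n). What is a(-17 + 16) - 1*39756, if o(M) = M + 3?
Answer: -39773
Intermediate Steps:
o(M) = 3 + M
a(n) = -22 - 5*n (a(n) = -7 - 5*(3 + n) = -7 + (-15 - 5*n) = -22 - 5*n)
a(-17 + 16) - 1*39756 = (-22 - 5*(-17 + 16)) - 1*39756 = (-22 - 5*(-1)) - 39756 = (-22 + 5) - 39756 = -17 - 39756 = -39773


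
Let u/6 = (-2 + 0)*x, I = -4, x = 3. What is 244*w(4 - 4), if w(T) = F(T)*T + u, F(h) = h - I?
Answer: -8784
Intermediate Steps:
u = -36 (u = 6*((-2 + 0)*3) = 6*(-2*3) = 6*(-6) = -36)
F(h) = 4 + h (F(h) = h - 1*(-4) = h + 4 = 4 + h)
w(T) = -36 + T*(4 + T) (w(T) = (4 + T)*T - 36 = T*(4 + T) - 36 = -36 + T*(4 + T))
244*w(4 - 4) = 244*(-36 + (4 - 4)*(4 + (4 - 4))) = 244*(-36 + 0*(4 + 0)) = 244*(-36 + 0*4) = 244*(-36 + 0) = 244*(-36) = -8784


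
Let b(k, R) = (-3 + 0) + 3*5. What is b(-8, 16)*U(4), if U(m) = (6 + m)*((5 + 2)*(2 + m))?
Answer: 5040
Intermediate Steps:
U(m) = (6 + m)*(14 + 7*m) (U(m) = (6 + m)*(7*(2 + m)) = (6 + m)*(14 + 7*m))
b(k, R) = 12 (b(k, R) = -3 + 15 = 12)
b(-8, 16)*U(4) = 12*(84 + 7*4**2 + 56*4) = 12*(84 + 7*16 + 224) = 12*(84 + 112 + 224) = 12*420 = 5040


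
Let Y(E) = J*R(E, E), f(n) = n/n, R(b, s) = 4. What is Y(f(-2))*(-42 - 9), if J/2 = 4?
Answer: -1632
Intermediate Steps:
J = 8 (J = 2*4 = 8)
f(n) = 1
Y(E) = 32 (Y(E) = 8*4 = 32)
Y(f(-2))*(-42 - 9) = 32*(-42 - 9) = 32*(-51) = -1632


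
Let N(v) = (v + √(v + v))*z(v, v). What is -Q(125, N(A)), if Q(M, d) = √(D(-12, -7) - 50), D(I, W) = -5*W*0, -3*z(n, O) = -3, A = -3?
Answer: -5*I*√2 ≈ -7.0711*I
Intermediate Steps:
z(n, O) = 1 (z(n, O) = -⅓*(-3) = 1)
D(I, W) = 0
N(v) = v + √2*√v (N(v) = (v + √(v + v))*1 = (v + √(2*v))*1 = (v + √2*√v)*1 = v + √2*√v)
Q(M, d) = 5*I*√2 (Q(M, d) = √(0 - 50) = √(-50) = 5*I*√2)
-Q(125, N(A)) = -5*I*√2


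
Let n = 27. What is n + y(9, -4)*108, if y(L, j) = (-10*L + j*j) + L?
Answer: -6993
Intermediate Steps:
y(L, j) = j² - 9*L (y(L, j) = (-10*L + j²) + L = (j² - 10*L) + L = j² - 9*L)
n + y(9, -4)*108 = 27 + ((-4)² - 9*9)*108 = 27 + (16 - 81)*108 = 27 - 65*108 = 27 - 7020 = -6993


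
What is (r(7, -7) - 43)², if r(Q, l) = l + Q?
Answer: 1849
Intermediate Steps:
r(Q, l) = Q + l
(r(7, -7) - 43)² = ((7 - 7) - 43)² = (0 - 43)² = (-43)² = 1849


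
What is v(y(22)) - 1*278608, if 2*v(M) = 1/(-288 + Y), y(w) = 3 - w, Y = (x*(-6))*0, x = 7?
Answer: -160478209/576 ≈ -2.7861e+5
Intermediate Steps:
Y = 0 (Y = (7*(-6))*0 = -42*0 = 0)
v(M) = -1/576 (v(M) = 1/(2*(-288 + 0)) = (1/2)/(-288) = (1/2)*(-1/288) = -1/576)
v(y(22)) - 1*278608 = -1/576 - 1*278608 = -1/576 - 278608 = -160478209/576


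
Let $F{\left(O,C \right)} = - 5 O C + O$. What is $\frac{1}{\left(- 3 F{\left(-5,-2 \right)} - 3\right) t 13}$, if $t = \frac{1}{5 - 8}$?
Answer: $- \frac{1}{702} \approx -0.0014245$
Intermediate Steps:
$F{\left(O,C \right)} = O - 5 C O$ ($F{\left(O,C \right)} = - 5 C O + O = O - 5 C O$)
$t = - \frac{1}{3}$ ($t = \frac{1}{-3} = - \frac{1}{3} \approx -0.33333$)
$\frac{1}{\left(- 3 F{\left(-5,-2 \right)} - 3\right) t 13} = \frac{1}{\left(- 3 \left(- 5 \left(1 - -10\right)\right) - 3\right) \left(- \frac{1}{3}\right) 13} = \frac{1}{\left(- 3 \left(- 5 \left(1 + 10\right)\right) - 3\right) \left(- \frac{1}{3}\right) 13} = \frac{1}{\left(- 3 \left(\left(-5\right) 11\right) - 3\right) \left(- \frac{1}{3}\right) 13} = \frac{1}{\left(\left(-3\right) \left(-55\right) - 3\right) \left(- \frac{1}{3}\right) 13} = \frac{1}{\left(165 - 3\right) \left(- \frac{1}{3}\right) 13} = \frac{1}{162 \left(- \frac{1}{3}\right) 13} = \frac{1}{\left(-54\right) 13} = \frac{1}{-702} = - \frac{1}{702}$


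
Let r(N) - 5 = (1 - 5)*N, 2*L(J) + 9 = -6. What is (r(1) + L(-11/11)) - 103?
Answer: -219/2 ≈ -109.50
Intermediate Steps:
L(J) = -15/2 (L(J) = -9/2 + (½)*(-6) = -9/2 - 3 = -15/2)
r(N) = 5 - 4*N (r(N) = 5 + (1 - 5)*N = 5 - 4*N)
(r(1) + L(-11/11)) - 103 = ((5 - 4*1) - 15/2) - 103 = ((5 - 4) - 15/2) - 103 = (1 - 15/2) - 103 = -13/2 - 103 = -219/2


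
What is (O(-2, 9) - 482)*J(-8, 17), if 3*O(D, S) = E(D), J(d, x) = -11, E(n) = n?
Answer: 15928/3 ≈ 5309.3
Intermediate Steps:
O(D, S) = D/3
(O(-2, 9) - 482)*J(-8, 17) = ((⅓)*(-2) - 482)*(-11) = (-⅔ - 482)*(-11) = -1448/3*(-11) = 15928/3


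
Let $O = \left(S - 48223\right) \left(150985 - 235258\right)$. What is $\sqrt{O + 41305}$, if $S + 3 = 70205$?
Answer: $i \sqrt{1852194962} \approx 43037.0 i$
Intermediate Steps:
$S = 70202$ ($S = -3 + 70205 = 70202$)
$O = -1852236267$ ($O = \left(70202 - 48223\right) \left(150985 - 235258\right) = 21979 \left(-84273\right) = -1852236267$)
$\sqrt{O + 41305} = \sqrt{-1852236267 + 41305} = \sqrt{-1852194962} = i \sqrt{1852194962}$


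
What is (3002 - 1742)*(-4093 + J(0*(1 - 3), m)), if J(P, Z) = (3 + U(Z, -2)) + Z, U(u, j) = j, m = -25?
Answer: -5187420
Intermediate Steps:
J(P, Z) = 1 + Z (J(P, Z) = (3 - 2) + Z = 1 + Z)
(3002 - 1742)*(-4093 + J(0*(1 - 3), m)) = (3002 - 1742)*(-4093 + (1 - 25)) = 1260*(-4093 - 24) = 1260*(-4117) = -5187420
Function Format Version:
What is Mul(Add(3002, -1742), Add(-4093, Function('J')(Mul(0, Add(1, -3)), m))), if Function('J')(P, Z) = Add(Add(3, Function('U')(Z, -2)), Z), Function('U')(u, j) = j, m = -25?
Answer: -5187420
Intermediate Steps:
Function('J')(P, Z) = Add(1, Z) (Function('J')(P, Z) = Add(Add(3, -2), Z) = Add(1, Z))
Mul(Add(3002, -1742), Add(-4093, Function('J')(Mul(0, Add(1, -3)), m))) = Mul(Add(3002, -1742), Add(-4093, Add(1, -25))) = Mul(1260, Add(-4093, -24)) = Mul(1260, -4117) = -5187420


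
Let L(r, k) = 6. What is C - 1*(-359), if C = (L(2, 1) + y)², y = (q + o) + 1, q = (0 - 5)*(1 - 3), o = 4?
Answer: 800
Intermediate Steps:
q = 10 (q = -5*(-2) = 10)
y = 15 (y = (10 + 4) + 1 = 14 + 1 = 15)
C = 441 (C = (6 + 15)² = 21² = 441)
C - 1*(-359) = 441 - 1*(-359) = 441 + 359 = 800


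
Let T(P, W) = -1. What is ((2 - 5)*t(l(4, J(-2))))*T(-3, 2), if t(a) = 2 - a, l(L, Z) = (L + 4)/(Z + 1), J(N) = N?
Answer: 30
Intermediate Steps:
l(L, Z) = (4 + L)/(1 + Z)
((2 - 5)*t(l(4, J(-2))))*T(-3, 2) = ((2 - 5)*(2 - (4 + 4)/(1 - 2)))*(-1) = -3*(2 - 8/(-1))*(-1) = -3*(2 - (-1)*8)*(-1) = -3*(2 - 1*(-8))*(-1) = -3*(2 + 8)*(-1) = -3*10*(-1) = -30*(-1) = 30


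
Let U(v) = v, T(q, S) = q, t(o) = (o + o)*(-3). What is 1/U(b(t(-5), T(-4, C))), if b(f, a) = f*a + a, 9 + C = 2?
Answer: -1/124 ≈ -0.0080645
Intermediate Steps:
t(o) = -6*o (t(o) = (2*o)*(-3) = -6*o)
C = -7 (C = -9 + 2 = -7)
b(f, a) = a + a*f (b(f, a) = a*f + a = a + a*f)
1/U(b(t(-5), T(-4, C))) = 1/(-4*(1 - 6*(-5))) = 1/(-4*(1 + 30)) = 1/(-4*31) = 1/(-124) = -1/124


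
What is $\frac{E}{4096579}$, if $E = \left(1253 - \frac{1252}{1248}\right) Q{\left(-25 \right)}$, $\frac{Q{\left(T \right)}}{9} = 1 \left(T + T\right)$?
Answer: $- \frac{29296725}{213022108} \approx -0.13753$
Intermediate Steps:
$Q{\left(T \right)} = 18 T$ ($Q{\left(T \right)} = 9 \cdot 1 \left(T + T\right) = 9 \cdot 1 \cdot 2 T = 9 \cdot 2 T = 18 T$)
$E = - \frac{29296725}{52}$ ($E = \left(1253 - \frac{1252}{1248}\right) 18 \left(-25\right) = \left(1253 - \frac{313}{312}\right) \left(-450\right) = \frac{390623}{312} \left(-450\right) = - \frac{29296725}{52} \approx -5.634 \cdot 10^{5}$)
$\frac{E}{4096579} = - \frac{29296725}{52 \cdot 4096579} = \left(- \frac{29296725}{52}\right) \frac{1}{4096579} = - \frac{29296725}{213022108}$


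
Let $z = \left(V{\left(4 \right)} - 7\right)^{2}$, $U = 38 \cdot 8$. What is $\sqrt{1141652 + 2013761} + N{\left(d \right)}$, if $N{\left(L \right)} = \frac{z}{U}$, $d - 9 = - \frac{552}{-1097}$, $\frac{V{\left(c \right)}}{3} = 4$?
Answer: $\frac{25}{304} + \sqrt{3155413} \approx 1776.4$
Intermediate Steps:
$V{\left(c \right)} = 12$ ($V{\left(c \right)} = 3 \cdot 4 = 12$)
$U = 304$
$z = 25$ ($z = \left(12 - 7\right)^{2} = 5^{2} = 25$)
$d = \frac{10425}{1097}$ ($d = 9 - \frac{552}{-1097} = 9 - - \frac{552}{1097} = 9 + \frac{552}{1097} = \frac{10425}{1097} \approx 9.5032$)
$N{\left(L \right)} = \frac{25}{304}$
$\sqrt{1141652 + 2013761} + N{\left(d \right)} = \sqrt{1141652 + 2013761} + \frac{25}{304} = \sqrt{3155413} + \frac{25}{304} = \frac{25}{304} + \sqrt{3155413}$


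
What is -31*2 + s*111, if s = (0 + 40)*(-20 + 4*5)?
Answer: -62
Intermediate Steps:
s = 0 (s = 40*(-20 + 20) = 40*0 = 0)
-31*2 + s*111 = -31*2 + 0*111 = -62 + 0 = -62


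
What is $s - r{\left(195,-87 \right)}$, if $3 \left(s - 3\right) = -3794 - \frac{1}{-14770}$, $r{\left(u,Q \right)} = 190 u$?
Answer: $- \frac{1697589949}{44310} \approx -38312.0$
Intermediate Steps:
$s = - \frac{55904449}{44310}$ ($s = 3 + \frac{-3794 - \frac{1}{-14770}}{3} = 3 + \frac{-3794 - - \frac{1}{14770}}{3} = 3 + \frac{-3794 + \frac{1}{14770}}{3} = 3 + \frac{1}{3} \left(- \frac{56037379}{14770}\right) = 3 - \frac{56037379}{44310} = - \frac{55904449}{44310} \approx -1261.7$)
$s - r{\left(195,-87 \right)} = - \frac{55904449}{44310} - 190 \cdot 195 = - \frac{55904449}{44310} - 37050 = - \frac{1697589949}{44310}$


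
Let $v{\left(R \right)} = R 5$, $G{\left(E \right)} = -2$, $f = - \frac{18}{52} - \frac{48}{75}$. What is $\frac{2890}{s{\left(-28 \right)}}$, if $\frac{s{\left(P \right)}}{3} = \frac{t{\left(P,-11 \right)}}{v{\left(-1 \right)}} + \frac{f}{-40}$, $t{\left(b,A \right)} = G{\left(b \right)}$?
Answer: $\frac{75140000}{33123} \approx 2268.5$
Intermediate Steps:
$f = - \frac{641}{650}$ ($f = \left(-18\right) \frac{1}{52} - \frac{16}{25} = - \frac{9}{26} - \frac{16}{25} = - \frac{641}{650} \approx -0.98615$)
$t{\left(b,A \right)} = -2$
$v{\left(R \right)} = 5 R$
$s{\left(P \right)} = \frac{33123}{26000}$ ($s{\left(P \right)} = 3 \left(- \frac{2}{5 \left(-1\right)} - \frac{641}{650 \left(-40\right)}\right) = 3 \left(- \frac{2}{-5} - - \frac{641}{26000}\right) = 3 \left(\left(-2\right) \left(- \frac{1}{5}\right) + \frac{641}{26000}\right) = 3 \left(\frac{2}{5} + \frac{641}{26000}\right) = 3 \cdot \frac{11041}{26000} = \frac{33123}{26000}$)
$\frac{2890}{s{\left(-28 \right)}} = \frac{2890}{\frac{33123}{26000}} = 2890 \cdot \frac{26000}{33123} = \frac{75140000}{33123}$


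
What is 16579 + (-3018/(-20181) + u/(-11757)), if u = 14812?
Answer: 1311134338499/79089339 ≈ 16578.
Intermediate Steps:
16579 + (-3018/(-20181) + u/(-11757)) = 16579 + (-3018/(-20181) + 14812/(-11757)) = 16579 + (-3018*(-1/20181) + 14812*(-1/11757)) = 16579 + (1006/6727 - 14812/11757) = 16579 - 87812782/79089339 = 1311134338499/79089339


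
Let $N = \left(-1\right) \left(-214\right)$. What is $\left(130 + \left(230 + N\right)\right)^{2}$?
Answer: $329476$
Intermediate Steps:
$N = 214$
$\left(130 + \left(230 + N\right)\right)^{2} = \left(130 + \left(230 + 214\right)\right)^{2} = \left(130 + 444\right)^{2} = 574^{2} = 329476$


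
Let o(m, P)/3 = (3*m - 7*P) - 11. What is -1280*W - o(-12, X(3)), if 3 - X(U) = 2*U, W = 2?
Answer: -2482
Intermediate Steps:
X(U) = 3 - 2*U
o(m, P) = -33 - 21*P + 9*m (o(m, P) = 3*((3*m - 7*P) - 11) = 3*((-7*P + 3*m) - 11) = 3*(-11 - 7*P + 3*m) = -33 - 21*P + 9*m)
-1280*W - o(-12, X(3)) = -1280*2 - (-33 - 21*(3 - 2*3) + 9*(-12)) = -80*32 - (-33 - 21*(3 - 6) - 108) = -2560 - (-33 - 21*(-3) - 108) = -2560 - (-33 + 63 - 108) = -2560 - 1*(-78) = -2560 + 78 = -2482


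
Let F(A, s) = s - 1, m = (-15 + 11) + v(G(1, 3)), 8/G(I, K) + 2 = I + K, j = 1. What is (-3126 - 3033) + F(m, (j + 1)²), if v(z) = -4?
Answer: -6156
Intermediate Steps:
G(I, K) = 8/(-2 + I + K) (G(I, K) = 8/(-2 + (I + K)) = 8/(-2 + I + K))
m = -8 (m = (-15 + 11) - 4 = -4 - 4 = -8)
F(A, s) = -1 + s
(-3126 - 3033) + F(m, (j + 1)²) = (-3126 - 3033) + (-1 + (1 + 1)²) = -6159 + (-1 + 2²) = -6159 + (-1 + 4) = -6159 + 3 = -6156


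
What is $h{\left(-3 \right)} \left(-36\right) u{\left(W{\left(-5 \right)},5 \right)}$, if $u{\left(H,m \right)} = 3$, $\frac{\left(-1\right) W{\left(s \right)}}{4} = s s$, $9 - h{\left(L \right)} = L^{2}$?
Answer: $0$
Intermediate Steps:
$h{\left(L \right)} = 9 - L^{2}$
$W{\left(s \right)} = - 4 s^{2}$ ($W{\left(s \right)} = - 4 s s = - 4 s^{2}$)
$h{\left(-3 \right)} \left(-36\right) u{\left(W{\left(-5 \right)},5 \right)} = \left(9 - \left(-3\right)^{2}\right) \left(-36\right) 3 = \left(9 - 9\right) \left(-36\right) 3 = 0 \left(-36\right) 3 = 0 \cdot 3 = 0$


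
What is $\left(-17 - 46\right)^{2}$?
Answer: $3969$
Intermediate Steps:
$\left(-17 - 46\right)^{2} = \left(-63\right)^{2} = 3969$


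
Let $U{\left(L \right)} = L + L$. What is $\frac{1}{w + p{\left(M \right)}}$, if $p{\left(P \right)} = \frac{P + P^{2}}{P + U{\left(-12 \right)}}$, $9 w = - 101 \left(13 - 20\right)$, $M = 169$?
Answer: $\frac{261}{72217} \approx 0.0036141$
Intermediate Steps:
$U{\left(L \right)} = 2 L$
$w = \frac{707}{9}$ ($w = \frac{\left(-101\right) \left(13 - 20\right)}{9} = \frac{\left(-101\right) \left(-7\right)}{9} = \frac{1}{9} \cdot 707 = \frac{707}{9} \approx 78.556$)
$p{\left(P \right)} = \frac{P + P^{2}}{-24 + P}$ ($p{\left(P \right)} = \frac{P + P^{2}}{P + 2 \left(-12\right)} = \frac{P + P^{2}}{P - 24} = \frac{P + P^{2}}{-24 + P}$)
$\frac{1}{w + p{\left(M \right)}} = \frac{1}{\frac{707}{9} + \frac{169 \left(1 + 169\right)}{-24 + 169}} = \frac{1}{\frac{707}{9} + 169 \cdot \frac{1}{145} \cdot 170} = \frac{1}{\frac{707}{9} + \frac{5746}{29}} = \frac{1}{\frac{72217}{261}} = \frac{261}{72217}$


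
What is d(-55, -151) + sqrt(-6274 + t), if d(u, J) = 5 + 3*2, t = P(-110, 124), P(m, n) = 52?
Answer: 11 + I*sqrt(6222) ≈ 11.0 + 78.88*I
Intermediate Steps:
t = 52
d(u, J) = 11 (d(u, J) = 5 + 6 = 11)
d(-55, -151) + sqrt(-6274 + t) = 11 + sqrt(-6274 + 52) = 11 + sqrt(-6222) = 11 + I*sqrt(6222)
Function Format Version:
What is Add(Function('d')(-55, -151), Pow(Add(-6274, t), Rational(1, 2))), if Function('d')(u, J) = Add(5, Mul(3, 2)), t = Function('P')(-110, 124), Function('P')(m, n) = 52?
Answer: Add(11, Mul(I, Pow(6222, Rational(1, 2)))) ≈ Add(11.000, Mul(78.880, I))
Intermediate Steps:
t = 52
Function('d')(u, J) = 11 (Function('d')(u, J) = Add(5, 6) = 11)
Add(Function('d')(-55, -151), Pow(Add(-6274, t), Rational(1, 2))) = Add(11, Pow(Add(-6274, 52), Rational(1, 2))) = Add(11, Pow(-6222, Rational(1, 2))) = Add(11, Mul(I, Pow(6222, Rational(1, 2))))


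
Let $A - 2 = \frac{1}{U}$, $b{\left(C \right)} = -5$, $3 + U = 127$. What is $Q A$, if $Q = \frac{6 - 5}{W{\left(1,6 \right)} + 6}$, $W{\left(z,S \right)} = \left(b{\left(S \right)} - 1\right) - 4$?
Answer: $- \frac{249}{496} \approx -0.50202$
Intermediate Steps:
$U = 124$ ($U = -3 + 127 = 124$)
$W{\left(z,S \right)} = -10$ ($W{\left(z,S \right)} = \left(-5 - 1\right) - 4 = -6 - 4 = -10$)
$Q = - \frac{1}{4}$ ($Q = \frac{6 - 5}{-10 + 6} = 1 \frac{1}{-4} = 1 \left(- \frac{1}{4}\right) = - \frac{1}{4} \approx -0.25$)
$A = \frac{249}{124}$ ($A = 2 + \frac{1}{124} = \frac{249}{124} \approx 2.0081$)
$Q A = \left(- \frac{1}{4}\right) \frac{249}{124} = - \frac{249}{496}$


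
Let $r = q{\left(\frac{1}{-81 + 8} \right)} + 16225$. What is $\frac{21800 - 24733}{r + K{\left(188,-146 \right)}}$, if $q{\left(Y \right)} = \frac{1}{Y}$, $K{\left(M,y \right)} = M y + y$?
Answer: $\frac{2933}{11442} \approx 0.25634$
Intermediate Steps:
$K{\left(M,y \right)} = y + M y$
$r = 16152$ ($r = \frac{1}{\frac{1}{-81 + 8}} + 16225 = \frac{1}{\frac{1}{-73}} + 16225 = \frac{1}{- \frac{1}{73}} + 16225 = -73 + 16225 = 16152$)
$\frac{21800 - 24733}{r + K{\left(188,-146 \right)}} = \frac{21800 - 24733}{16152 - 146 \left(1 + 188\right)} = - \frac{2933}{16152 - 27594} = - \frac{2933}{-11442} = \left(-2933\right) \left(- \frac{1}{11442}\right) = \frac{2933}{11442}$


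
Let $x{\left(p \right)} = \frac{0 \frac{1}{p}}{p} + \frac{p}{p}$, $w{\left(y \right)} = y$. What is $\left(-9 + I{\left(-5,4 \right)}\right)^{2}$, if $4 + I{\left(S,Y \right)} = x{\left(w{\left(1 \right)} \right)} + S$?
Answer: $289$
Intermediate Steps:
$x{\left(p \right)} = 1$ ($x{\left(p \right)} = \frac{0}{p} + 1 = 0 + 1 = 1$)
$I{\left(S,Y \right)} = -3 + S$ ($I{\left(S,Y \right)} = -4 + \left(1 + S\right) = -3 + S$)
$\left(-9 + I{\left(-5,4 \right)}\right)^{2} = \left(-9 - 8\right)^{2} = \left(-17\right)^{2} = 289$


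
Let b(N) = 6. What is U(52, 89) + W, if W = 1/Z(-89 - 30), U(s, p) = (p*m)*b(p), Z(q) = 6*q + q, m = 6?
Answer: 2668931/833 ≈ 3204.0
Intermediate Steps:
Z(q) = 7*q
U(s, p) = 36*p (U(s, p) = (p*6)*6 = (6*p)*6 = 36*p)
W = -1/833 (W = 1/(7*(-89 - 30)) = 1/(7*(-119)) = 1/(-833) = -1/833 ≈ -0.0012005)
U(52, 89) + W = 36*89 - 1/833 = 3204 - 1/833 = 2668931/833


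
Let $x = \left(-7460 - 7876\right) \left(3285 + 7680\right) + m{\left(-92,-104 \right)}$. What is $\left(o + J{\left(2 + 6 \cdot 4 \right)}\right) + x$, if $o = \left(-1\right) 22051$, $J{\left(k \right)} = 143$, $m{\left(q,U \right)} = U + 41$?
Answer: $-168181211$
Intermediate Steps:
$m{\left(q,U \right)} = 41 + U$
$o = -22051$
$x = -168159303$ ($x = \left(-7460 - 7876\right) \left(3285 + 7680\right) + \left(41 - 104\right) = \left(-15336\right) 10965 - 63 = -168159240 - 63 = -168159303$)
$\left(o + J{\left(2 + 6 \cdot 4 \right)}\right) + x = \left(-22051 + 143\right) - 168159303 = -21908 - 168159303 = -168181211$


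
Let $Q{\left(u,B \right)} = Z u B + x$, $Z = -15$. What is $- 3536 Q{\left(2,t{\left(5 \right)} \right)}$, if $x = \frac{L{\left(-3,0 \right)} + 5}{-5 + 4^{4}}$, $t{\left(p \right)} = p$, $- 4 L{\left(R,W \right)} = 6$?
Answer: $\frac{133118024}{251} \approx 5.3035 \cdot 10^{5}$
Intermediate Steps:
$L{\left(R,W \right)} = - \frac{3}{2}$ ($L{\left(R,W \right)} = \left(- \frac{1}{4}\right) 6 = - \frac{3}{2}$)
$x = \frac{7}{502}$ ($x = \frac{- \frac{3}{2} + 5}{-5 + 4^{4}} = \frac{7}{2 \left(-5 + 256\right)} = \frac{7}{2 \cdot 251} = \frac{7}{2} \cdot \frac{1}{251} = \frac{7}{502} \approx 0.013944$)
$Q{\left(u,B \right)} = \frac{7}{502} - 15 B u$ ($Q{\left(u,B \right)} = - 15 u B + \frac{7}{502} = - 15 B u + \frac{7}{502} = \frac{7}{502} - 15 B u$)
$- 3536 Q{\left(2,t{\left(5 \right)} \right)} = - 3536 \left(\frac{7}{502} - 75 \cdot 2\right) = - 3536 \left(\frac{7}{502} - 150\right) = \left(-3536\right) \left(- \frac{75293}{502}\right) = \frac{133118024}{251}$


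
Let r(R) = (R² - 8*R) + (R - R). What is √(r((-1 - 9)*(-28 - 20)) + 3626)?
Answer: √230186 ≈ 479.78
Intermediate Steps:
r(R) = R² - 8*R (r(R) = (R² - 8*R) + 0 = R² - 8*R)
√(r((-1 - 9)*(-28 - 20)) + 3626) = √(((-1 - 9)*(-28 - 20))*(-8 + (-1 - 9)*(-28 - 20)) + 3626) = √((-10*(-48))*(-8 - 10*(-48)) + 3626) = √(480*(-8 + 480) + 3626) = √(480*472 + 3626) = √(226560 + 3626) = √230186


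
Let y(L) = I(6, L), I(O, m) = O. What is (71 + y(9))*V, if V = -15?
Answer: -1155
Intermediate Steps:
y(L) = 6
(71 + y(9))*V = (71 + 6)*(-15) = 77*(-15) = -1155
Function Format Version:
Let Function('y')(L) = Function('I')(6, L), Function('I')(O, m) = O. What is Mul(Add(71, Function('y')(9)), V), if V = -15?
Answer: -1155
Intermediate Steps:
Function('y')(L) = 6
Mul(Add(71, Function('y')(9)), V) = Mul(Add(71, 6), -15) = Mul(77, -15) = -1155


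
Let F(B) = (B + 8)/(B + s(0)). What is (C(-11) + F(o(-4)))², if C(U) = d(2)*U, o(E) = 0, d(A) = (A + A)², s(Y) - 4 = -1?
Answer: 270400/9 ≈ 30044.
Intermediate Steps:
s(Y) = 3 (s(Y) = 4 - 1 = 3)
d(A) = 4*A² (d(A) = (2*A)² = 4*A²)
C(U) = 16*U (C(U) = (4*2²)*U = (4*4)*U = 16*U)
F(B) = (8 + B)/(3 + B) (F(B) = (B + 8)/(B + 3) = (8 + B)/(3 + B))
(C(-11) + F(o(-4)))² = (16*(-11) + (8 + 0)/(3 + 0))² = (-176 + 8/3)² = (-520/3)² = 270400/9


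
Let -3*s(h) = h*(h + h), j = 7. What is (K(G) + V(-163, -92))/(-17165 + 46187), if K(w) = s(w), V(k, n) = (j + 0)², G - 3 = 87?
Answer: -5351/29022 ≈ -0.18438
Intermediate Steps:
s(h) = -2*h²/3 (s(h) = -h*(h + h)/3 = -h*2*h/3 = -2*h²/3)
G = 90 (G = 3 + 87 = 90)
V(k, n) = 49 (V(k, n) = (7 + 0)² = 7² = 49)
K(w) = -2*w²/3
(K(G) + V(-163, -92))/(-17165 + 46187) = (-⅔*90² + 49)/(-17165 + 46187) = (-⅔*8100 + 49)/29022 = (-5400 + 49)*(1/29022) = -5351*1/29022 = -5351/29022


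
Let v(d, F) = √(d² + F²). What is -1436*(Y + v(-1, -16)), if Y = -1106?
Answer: 1588216 - 1436*√257 ≈ 1.5652e+6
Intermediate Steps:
v(d, F) = √(F² + d²)
-1436*(Y + v(-1, -16)) = -1436*(-1106 + √((-16)² + (-1)²)) = -1436*(-1106 + √(256 + 1)) = -1436*(-1106 + √257) = 1588216 - 1436*√257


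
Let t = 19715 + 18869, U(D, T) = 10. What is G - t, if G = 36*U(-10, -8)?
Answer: -38224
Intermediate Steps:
t = 38584
G = 360 (G = 36*10 = 360)
G - t = 360 - 1*38584 = 360 - 38584 = -38224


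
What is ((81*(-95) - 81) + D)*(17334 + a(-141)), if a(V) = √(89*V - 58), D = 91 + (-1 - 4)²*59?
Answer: -107644140 - 6210*I*√12607 ≈ -1.0764e+8 - 6.9726e+5*I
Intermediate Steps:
D = 1566 (D = 91 + (-5)²*59 = 91 + 25*59 = 91 + 1475 = 1566)
a(V) = √(-58 + 89*V)
((81*(-95) - 81) + D)*(17334 + a(-141)) = ((81*(-95) - 81) + 1566)*(17334 + √(-58 + 89*(-141))) = ((-7695 - 81) + 1566)*(17334 + √(-58 - 12549)) = (-7776 + 1566)*(17334 + √(-12607)) = -6210*(17334 + I*√12607) = -107644140 - 6210*I*√12607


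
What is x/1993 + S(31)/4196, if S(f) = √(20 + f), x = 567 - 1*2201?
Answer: -1634/1993 + √51/4196 ≈ -0.81817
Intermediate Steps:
x = -1634 (x = 567 - 2201 = -1634)
x/1993 + S(31)/4196 = -1634/1993 + √(20 + 31)/4196 = -1634*1/1993 + √51*(1/4196) = -1634/1993 + √51/4196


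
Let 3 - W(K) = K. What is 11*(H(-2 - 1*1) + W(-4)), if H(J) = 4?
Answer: 121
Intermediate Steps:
W(K) = 3 - K
11*(H(-2 - 1*1) + W(-4)) = 11*(4 + (3 - 1*(-4))) = 11*(4 + (3 + 4)) = 11*(4 + 7) = 11*11 = 121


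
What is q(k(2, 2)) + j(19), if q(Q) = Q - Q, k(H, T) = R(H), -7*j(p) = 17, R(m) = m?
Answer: -17/7 ≈ -2.4286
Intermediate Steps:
j(p) = -17/7 (j(p) = -1/7*17 = -17/7)
k(H, T) = H
q(Q) = 0
q(k(2, 2)) + j(19) = 0 - 17/7 = -17/7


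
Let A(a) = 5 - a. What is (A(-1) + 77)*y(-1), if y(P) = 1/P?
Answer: -83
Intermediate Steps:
(A(-1) + 77)*y(-1) = ((5 - 1*(-1)) + 77)/(-1) = ((5 + 1) + 77)*(-1) = (6 + 77)*(-1) = 83*(-1) = -83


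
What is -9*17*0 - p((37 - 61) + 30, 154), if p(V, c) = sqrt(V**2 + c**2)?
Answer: -2*sqrt(5938) ≈ -154.12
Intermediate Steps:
-9*17*0 - p((37 - 61) + 30, 154) = -9*17*0 - sqrt(((37 - 61) + 30)**2 + 154**2) = -153*0 - sqrt((-24 + 30)**2 + 23716) = 0 - sqrt(6**2 + 23716) = 0 - sqrt(36 + 23716) = 0 - sqrt(23752) = 0 - 2*sqrt(5938) = -2*sqrt(5938)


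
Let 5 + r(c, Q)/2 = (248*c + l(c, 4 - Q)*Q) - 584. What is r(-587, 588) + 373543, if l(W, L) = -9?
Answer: 70629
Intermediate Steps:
r(c, Q) = -1178 - 18*Q + 496*c (r(c, Q) = -10 + 2*((248*c - 9*Q) - 584) = -10 + 2*((-9*Q + 248*c) - 584) = -10 + 2*(-584 - 9*Q + 248*c) = -10 + (-1168 - 18*Q + 496*c) = -1178 - 18*Q + 496*c)
r(-587, 588) + 373543 = (-1178 - 18*588 + 496*(-587)) + 373543 = (-1178 - 10584 - 291152) + 373543 = -302914 + 373543 = 70629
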